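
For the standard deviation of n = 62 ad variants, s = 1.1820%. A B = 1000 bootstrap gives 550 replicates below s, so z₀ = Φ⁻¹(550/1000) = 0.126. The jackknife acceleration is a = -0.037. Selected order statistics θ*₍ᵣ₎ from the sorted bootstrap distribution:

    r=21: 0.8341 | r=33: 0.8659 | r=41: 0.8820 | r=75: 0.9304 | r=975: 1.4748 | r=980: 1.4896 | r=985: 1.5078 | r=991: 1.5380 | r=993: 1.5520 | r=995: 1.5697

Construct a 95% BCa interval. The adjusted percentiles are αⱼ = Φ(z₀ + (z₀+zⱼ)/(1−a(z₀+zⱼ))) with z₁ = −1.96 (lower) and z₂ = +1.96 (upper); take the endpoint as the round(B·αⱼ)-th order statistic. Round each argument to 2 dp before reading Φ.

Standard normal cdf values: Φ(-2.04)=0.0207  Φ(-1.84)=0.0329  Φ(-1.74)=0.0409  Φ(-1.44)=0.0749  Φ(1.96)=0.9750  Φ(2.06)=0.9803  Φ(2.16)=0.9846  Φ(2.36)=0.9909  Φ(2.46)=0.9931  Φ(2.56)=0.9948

Lower: z₀ + z₁ = 0.126 + (-1.960) = -1.834; 1 − a(z₀+z₁) = 1 − (-0.037)(-1.834) = 0.9321; argument = 0.126 + (-1.834)/0.9321 = -1.8415 → -1.84.
α₁ = Φ(-1.84) = 0.0329; rank = round(1000 × 0.0329) = 33; θ*₍33₎ = 0.8659.
Upper: z₀ + z₂ = 2.086; 1 − a(z₀+z₂) = 1.0772; argument = 2.0625 → 2.06; α₂ = 0.9803; rank = 980; θ*₍980₎ = 1.4896.

(0.8659, 1.4896)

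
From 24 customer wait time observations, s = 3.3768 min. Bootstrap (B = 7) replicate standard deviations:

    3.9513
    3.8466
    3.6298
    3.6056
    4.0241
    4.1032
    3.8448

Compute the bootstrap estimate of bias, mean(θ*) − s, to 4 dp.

bias = +0.4811

mean(θ*) = (3.9513 + 3.8466 + 3.6298 + 3.6056 + 4.0241 + 4.1032 + 3.8448) / 7 = 3.85791
bias = 3.85791 − 3.3768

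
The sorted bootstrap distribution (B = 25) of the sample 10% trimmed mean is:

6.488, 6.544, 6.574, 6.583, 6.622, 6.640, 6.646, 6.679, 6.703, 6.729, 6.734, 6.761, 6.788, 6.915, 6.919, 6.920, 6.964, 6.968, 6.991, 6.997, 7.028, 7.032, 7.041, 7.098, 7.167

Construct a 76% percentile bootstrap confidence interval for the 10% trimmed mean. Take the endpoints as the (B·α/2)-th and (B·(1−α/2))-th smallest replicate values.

(6.574, 7.032)

α = 0.24; lower rank = 25 × 0.120 = 3; upper rank = 25 × 0.880 = 22.
The 3rd smallest replicate is 6.574; the 22nd is 7.032.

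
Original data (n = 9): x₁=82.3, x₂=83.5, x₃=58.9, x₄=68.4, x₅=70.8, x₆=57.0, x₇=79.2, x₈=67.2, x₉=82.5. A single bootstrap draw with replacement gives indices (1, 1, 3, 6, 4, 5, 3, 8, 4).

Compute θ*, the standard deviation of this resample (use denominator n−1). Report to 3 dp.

θ* = 9.380

Resample values: 82.3, 82.3, 58.9, 57.0, 68.4, 70.8, 58.9, 67.2, 68.4.
Mean = 68.2444; sum of squared deviations = 703.8622
s² = 703.8622 / 8 = 87.9828
s = √87.9828 = 9.380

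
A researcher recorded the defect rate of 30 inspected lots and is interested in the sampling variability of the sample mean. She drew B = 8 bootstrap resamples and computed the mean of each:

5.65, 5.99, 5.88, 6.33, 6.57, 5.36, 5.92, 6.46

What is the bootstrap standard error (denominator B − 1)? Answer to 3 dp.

SE* = 0.413

Bootstrap SE is the standard deviation of the 8 replicate means.
Mean of replicates: (5.65 + 5.99 + 5.88 + 6.33 + 6.57 + 5.36 + 5.92 + 6.46) / 8 = 48.1600 / 8 = 6.0200
Sum of squared deviations: (−0.3700)² + (−0.0300)² + (−0.1400)² + (+0.3100)² + (+0.5500)² + (−0.6600)² + (−0.1000)² + (+0.4400)² = 1.1952
Variance = 1.1952 / 7 = 0.1707
SE* = √0.1707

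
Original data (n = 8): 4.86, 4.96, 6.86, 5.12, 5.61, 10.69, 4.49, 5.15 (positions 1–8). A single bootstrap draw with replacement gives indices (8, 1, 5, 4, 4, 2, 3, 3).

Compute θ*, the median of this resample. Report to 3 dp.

Resample values: 5.15, 4.86, 5.61, 5.12, 5.12, 4.96, 6.86, 6.86.
Sorted: 4.86, 4.96, 5.12, 5.12, 5.15, 5.61, 6.86, 6.86
Median = average of the two middle values = 5.135

θ* = 5.135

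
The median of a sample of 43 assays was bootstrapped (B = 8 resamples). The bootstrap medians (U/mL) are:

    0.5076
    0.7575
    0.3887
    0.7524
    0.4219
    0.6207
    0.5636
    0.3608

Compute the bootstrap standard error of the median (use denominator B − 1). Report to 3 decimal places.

SE* = 0.155

Bootstrap SE is the standard deviation of the 8 replicate medians.
Mean of replicates: (0.5076 + 0.7575 + 0.3887 + 0.7524 + 0.4219 + 0.6207 + 0.5636 + 0.3608) / 8 = 4.37320 / 8 = 0.54665
Sum of squared deviations: (−0.03905)² + (+0.21085)² + (−0.15795)² + (+0.20575)² + (−0.12475)² + (+0.07405)² + (+0.01695)² + (−0.18585)² = 0.16914
Variance = 0.16914 / 7 = 0.02416
SE* = √0.02416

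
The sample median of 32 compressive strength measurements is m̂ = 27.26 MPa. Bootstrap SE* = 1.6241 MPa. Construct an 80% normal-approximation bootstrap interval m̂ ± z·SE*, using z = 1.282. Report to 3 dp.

(25.178, 29.342)

Margin = 1.282 × 1.6241 = 2.0821
Interval: 27.26 ± 2.0821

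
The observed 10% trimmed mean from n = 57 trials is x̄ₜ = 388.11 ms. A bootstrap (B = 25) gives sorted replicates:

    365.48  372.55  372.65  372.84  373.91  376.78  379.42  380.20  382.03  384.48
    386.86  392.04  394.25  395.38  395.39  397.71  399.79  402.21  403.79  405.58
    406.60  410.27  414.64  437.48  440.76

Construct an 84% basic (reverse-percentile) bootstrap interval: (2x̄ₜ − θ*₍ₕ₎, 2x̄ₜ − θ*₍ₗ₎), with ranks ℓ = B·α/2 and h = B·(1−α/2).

Percentile endpoints at ranks 2 and 23: θ*₍2₎ = 372.55, θ*₍23₎ = 414.64.
Basic interval reflects these around x̄ₜ:
  lower = 2 × 388.11 − 414.64 = 361.58
  upper = 2 × 388.11 − 372.55 = 403.67

(361.58, 403.67)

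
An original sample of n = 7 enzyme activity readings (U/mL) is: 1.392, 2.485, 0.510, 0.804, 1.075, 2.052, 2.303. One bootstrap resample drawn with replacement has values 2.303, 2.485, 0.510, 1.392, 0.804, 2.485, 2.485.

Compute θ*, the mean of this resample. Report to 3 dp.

Mean = (2.303 + 2.485 + 0.510 + 1.392 + 0.804 + 2.485 + 2.485) / 7 = 12.4640 / 7 = 1.781

θ* = 1.781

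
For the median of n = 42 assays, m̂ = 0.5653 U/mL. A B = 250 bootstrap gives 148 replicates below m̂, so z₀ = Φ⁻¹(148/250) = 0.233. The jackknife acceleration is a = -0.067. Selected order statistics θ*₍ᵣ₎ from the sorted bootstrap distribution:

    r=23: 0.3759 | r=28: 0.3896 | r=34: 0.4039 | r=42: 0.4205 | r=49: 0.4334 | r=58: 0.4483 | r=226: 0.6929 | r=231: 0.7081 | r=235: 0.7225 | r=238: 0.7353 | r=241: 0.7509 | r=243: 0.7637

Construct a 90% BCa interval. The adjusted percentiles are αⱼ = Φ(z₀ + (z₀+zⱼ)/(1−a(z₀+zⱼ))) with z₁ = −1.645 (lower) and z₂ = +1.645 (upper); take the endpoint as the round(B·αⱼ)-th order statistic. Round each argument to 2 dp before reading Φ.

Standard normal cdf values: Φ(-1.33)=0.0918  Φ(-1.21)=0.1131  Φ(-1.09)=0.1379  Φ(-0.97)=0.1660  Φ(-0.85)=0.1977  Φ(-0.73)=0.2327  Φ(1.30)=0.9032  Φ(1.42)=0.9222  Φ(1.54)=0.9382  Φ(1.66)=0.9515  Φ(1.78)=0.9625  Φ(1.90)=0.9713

(0.3759, 0.7637)

Lower: z₀ + z₁ = 0.233 + (-1.645) = -1.412; 1 − a(z₀+z₁) = 1 − (-0.067)(-1.412) = 0.9054; argument = 0.233 + (-1.412)/0.9054 = -1.3265 → -1.33.
α₁ = Φ(-1.33) = 0.0918; rank = round(250 × 0.0918) = 23; θ*₍23₎ = 0.3759.
Upper: z₀ + z₂ = 1.878; 1 − a(z₀+z₂) = 1.1258; argument = 1.9011 → 1.90; α₂ = 0.9713; rank = 243; θ*₍243₎ = 0.7637.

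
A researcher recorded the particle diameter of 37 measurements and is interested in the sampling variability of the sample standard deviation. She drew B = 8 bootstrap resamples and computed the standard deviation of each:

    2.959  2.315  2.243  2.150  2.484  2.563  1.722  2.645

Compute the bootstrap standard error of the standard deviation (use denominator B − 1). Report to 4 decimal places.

SE* = 0.3700

Bootstrap SE is the standard deviation of the 8 replicate standard deviations.
Mean of replicates: (2.959 + 2.315 + 2.243 + 2.150 + 2.484 + 2.563 + 1.722 + 2.645) / 8 = 19.08100 / 8 = 2.38512
Sum of squared deviations: (+0.57388)² + (−0.07012)² + (−0.14213)² + (−0.23513)² + (+0.09888)² + (+0.17788)² + (−0.66312)² + (+0.25988)² = 0.95842
Variance = 0.95842 / 7 = 0.13692
SE* = √0.13692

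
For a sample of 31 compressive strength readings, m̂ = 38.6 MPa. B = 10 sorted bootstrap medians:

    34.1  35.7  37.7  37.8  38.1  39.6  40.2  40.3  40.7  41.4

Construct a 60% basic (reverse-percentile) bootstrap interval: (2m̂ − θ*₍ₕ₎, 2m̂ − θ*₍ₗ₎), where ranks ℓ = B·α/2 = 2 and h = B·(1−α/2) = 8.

(36.9, 41.5)

Percentile endpoints at ranks 2 and 8: θ*₍2₎ = 35.7, θ*₍8₎ = 40.3.
Basic interval reflects these around m̂:
  lower = 2 × 38.6 − 40.3 = 36.9
  upper = 2 × 38.6 − 35.7 = 41.5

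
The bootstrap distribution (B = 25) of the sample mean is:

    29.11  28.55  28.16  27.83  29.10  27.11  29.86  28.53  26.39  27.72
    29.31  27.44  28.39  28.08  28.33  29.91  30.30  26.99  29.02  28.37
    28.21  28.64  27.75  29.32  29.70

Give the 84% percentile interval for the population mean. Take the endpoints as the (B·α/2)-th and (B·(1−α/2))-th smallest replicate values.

(26.99, 29.86)

Sorted replicates: 26.39, 26.99, 27.11, 27.44, 27.72, 27.75, 27.83, 28.08, 28.16, 28.21, 28.33, 28.37, 28.39, 28.53, 28.55, 28.64, 29.02, 29.10, 29.11, 29.31, 29.32, 29.70, 29.86, 29.91, 30.30
α = 0.16; lower rank = 25 × 0.080 = 2; upper rank = 25 × 0.920 = 23.
The 2nd smallest replicate is 26.99; the 23rd is 29.86.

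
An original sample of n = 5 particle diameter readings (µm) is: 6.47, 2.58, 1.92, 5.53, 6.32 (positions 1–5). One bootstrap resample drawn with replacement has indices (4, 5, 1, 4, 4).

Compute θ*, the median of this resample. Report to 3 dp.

θ* = 5.530

Resample values: 5.53, 6.32, 6.47, 5.53, 5.53.
Sorted: 5.53, 5.53, 5.53, 6.32, 6.47
Median = middle value = 5.530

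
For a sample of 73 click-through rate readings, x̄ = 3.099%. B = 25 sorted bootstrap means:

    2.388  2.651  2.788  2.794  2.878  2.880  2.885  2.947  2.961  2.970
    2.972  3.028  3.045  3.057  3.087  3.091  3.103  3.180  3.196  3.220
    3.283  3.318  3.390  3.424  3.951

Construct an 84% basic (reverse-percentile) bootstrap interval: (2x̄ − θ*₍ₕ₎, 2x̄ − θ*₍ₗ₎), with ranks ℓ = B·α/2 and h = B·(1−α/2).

(2.808, 3.547)

Percentile endpoints at ranks 2 and 23: θ*₍2₎ = 2.651, θ*₍23₎ = 3.390.
Basic interval reflects these around x̄:
  lower = 2 × 3.099 − 3.390 = 2.808
  upper = 2 × 3.099 − 2.651 = 3.547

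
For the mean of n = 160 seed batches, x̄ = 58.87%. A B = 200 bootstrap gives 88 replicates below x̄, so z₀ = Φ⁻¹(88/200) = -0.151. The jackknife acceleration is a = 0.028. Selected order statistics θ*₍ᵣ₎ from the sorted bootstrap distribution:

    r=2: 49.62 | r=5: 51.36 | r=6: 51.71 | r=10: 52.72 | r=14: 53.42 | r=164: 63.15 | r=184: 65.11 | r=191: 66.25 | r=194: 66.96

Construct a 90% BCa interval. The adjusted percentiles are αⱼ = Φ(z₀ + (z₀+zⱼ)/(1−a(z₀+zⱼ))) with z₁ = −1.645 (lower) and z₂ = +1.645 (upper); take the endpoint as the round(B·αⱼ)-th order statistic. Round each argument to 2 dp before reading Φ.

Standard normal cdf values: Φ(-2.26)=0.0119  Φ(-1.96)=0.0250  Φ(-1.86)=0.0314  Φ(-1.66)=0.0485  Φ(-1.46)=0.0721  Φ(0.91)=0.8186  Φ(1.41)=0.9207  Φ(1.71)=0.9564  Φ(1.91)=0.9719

Lower: z₀ + z₁ = -0.151 + (-1.645) = -1.796; 1 − a(z₀+z₁) = 1 − (0.028)(-1.796) = 1.0503; argument = -0.151 + (-1.796)/1.0503 = -1.8610 → -1.86.
α₁ = Φ(-1.86) = 0.0314; rank = round(200 × 0.0314) = 6; θ*₍6₎ = 51.71.
Upper: z₀ + z₂ = 1.494; 1 − a(z₀+z₂) = 0.9582; argument = 1.4082 → 1.41; α₂ = 0.9207; rank = 184; θ*₍184₎ = 65.11.

(51.71, 65.11)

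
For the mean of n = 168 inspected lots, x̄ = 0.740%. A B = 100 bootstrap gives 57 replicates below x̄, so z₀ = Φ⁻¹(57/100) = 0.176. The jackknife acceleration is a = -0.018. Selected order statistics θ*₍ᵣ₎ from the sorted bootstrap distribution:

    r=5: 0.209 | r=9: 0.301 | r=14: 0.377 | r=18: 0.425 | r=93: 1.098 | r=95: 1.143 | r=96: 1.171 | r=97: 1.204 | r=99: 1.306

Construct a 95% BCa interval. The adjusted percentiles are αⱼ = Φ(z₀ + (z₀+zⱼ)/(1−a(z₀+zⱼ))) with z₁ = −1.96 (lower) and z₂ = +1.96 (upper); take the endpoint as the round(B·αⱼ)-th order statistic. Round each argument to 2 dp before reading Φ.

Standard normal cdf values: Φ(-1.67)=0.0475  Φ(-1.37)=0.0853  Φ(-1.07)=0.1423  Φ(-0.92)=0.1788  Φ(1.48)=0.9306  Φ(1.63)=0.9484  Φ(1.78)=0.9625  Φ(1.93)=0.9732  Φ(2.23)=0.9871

(0.209, 1.306)

Lower: z₀ + z₁ = 0.176 + (-1.960) = -1.784; 1 − a(z₀+z₁) = 1 − (-0.018)(-1.784) = 0.9679; argument = 0.176 + (-1.784)/0.9679 = -1.6672 → -1.67.
α₁ = Φ(-1.67) = 0.0475; rank = round(100 × 0.0475) = 5; θ*₍5₎ = 0.209.
Upper: z₀ + z₂ = 2.136; 1 − a(z₀+z₂) = 1.0384; argument = 2.2329 → 2.23; α₂ = 0.9871; rank = 99; θ*₍99₎ = 1.306.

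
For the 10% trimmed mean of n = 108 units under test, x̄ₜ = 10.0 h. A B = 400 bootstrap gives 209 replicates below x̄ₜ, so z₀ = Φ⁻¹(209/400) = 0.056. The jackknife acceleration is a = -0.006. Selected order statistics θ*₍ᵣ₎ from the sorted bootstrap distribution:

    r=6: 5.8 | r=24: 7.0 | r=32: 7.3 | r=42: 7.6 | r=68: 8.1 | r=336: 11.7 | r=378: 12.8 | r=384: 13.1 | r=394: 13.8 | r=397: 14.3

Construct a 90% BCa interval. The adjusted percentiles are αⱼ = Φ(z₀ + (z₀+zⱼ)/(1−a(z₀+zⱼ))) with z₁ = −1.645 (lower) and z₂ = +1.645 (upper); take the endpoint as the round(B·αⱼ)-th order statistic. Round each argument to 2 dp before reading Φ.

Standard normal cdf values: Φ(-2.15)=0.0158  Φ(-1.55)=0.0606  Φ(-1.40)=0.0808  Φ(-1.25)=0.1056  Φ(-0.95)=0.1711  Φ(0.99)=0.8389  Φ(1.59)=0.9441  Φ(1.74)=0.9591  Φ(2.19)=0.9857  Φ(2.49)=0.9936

Lower: z₀ + z₁ = 0.056 + (-1.645) = -1.589; 1 − a(z₀+z₁) = 1 − (-0.006)(-1.589) = 0.9905; argument = 0.056 + (-1.589)/0.9905 = -1.5483 → -1.55.
α₁ = Φ(-1.55) = 0.0606; rank = round(400 × 0.0606) = 24; θ*₍24₎ = 7.0.
Upper: z₀ + z₂ = 1.701; 1 − a(z₀+z₂) = 1.0102; argument = 1.7398 → 1.74; α₂ = 0.9591; rank = 384; θ*₍384₎ = 13.1.

(7.0, 13.1)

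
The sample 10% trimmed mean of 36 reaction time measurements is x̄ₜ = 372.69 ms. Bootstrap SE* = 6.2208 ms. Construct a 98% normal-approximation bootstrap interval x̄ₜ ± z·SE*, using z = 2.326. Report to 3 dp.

Margin = 2.326 × 6.2208 = 14.4696
Interval: 372.69 ± 14.4696

(358.220, 387.160)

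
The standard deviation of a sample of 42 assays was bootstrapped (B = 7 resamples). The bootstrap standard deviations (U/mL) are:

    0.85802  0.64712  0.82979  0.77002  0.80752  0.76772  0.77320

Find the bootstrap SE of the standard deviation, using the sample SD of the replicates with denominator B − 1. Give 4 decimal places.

Bootstrap SE is the standard deviation of the 7 replicate standard deviations.
Mean of replicates: (0.85802 + 0.64712 + 0.82979 + 0.77002 + 0.80752 + 0.76772 + 0.77320) / 7 = 5.453390 / 7 = 0.779056
Sum of squared deviations: (+0.078964)² + (−0.131936)² + (+0.050734)² + (−0.009036)² + (+0.028464)² + (−0.011336)² + (−0.005856)² = 0.027271
Variance = 0.027271 / 6 = 0.004545
SE* = √0.004545

SE* = 0.0674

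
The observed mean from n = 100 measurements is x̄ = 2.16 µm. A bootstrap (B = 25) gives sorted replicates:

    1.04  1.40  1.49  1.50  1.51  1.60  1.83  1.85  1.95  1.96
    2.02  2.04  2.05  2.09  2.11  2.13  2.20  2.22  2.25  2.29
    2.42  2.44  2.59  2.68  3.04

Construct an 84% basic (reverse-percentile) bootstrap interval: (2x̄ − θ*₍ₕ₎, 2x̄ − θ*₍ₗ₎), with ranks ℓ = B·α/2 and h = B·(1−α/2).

(1.73, 2.92)

Percentile endpoints at ranks 2 and 23: θ*₍2₎ = 1.40, θ*₍23₎ = 2.59.
Basic interval reflects these around x̄:
  lower = 2 × 2.16 − 2.59 = 1.73
  upper = 2 × 2.16 − 1.40 = 2.92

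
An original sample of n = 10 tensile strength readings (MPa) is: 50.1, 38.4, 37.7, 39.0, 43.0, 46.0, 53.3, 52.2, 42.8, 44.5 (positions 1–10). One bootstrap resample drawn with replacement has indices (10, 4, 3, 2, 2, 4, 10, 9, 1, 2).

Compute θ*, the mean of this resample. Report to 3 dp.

θ* = 41.280

Resample values: 44.5, 39.0, 37.7, 38.4, 38.4, 39.0, 44.5, 42.8, 50.1, 38.4.
Mean = (44.5 + 39.0 + 37.7 + 38.4 + 38.4 + 39.0 + 44.5 + 42.8 + 50.1 + 38.4) / 10 = 412.80 / 10 = 41.280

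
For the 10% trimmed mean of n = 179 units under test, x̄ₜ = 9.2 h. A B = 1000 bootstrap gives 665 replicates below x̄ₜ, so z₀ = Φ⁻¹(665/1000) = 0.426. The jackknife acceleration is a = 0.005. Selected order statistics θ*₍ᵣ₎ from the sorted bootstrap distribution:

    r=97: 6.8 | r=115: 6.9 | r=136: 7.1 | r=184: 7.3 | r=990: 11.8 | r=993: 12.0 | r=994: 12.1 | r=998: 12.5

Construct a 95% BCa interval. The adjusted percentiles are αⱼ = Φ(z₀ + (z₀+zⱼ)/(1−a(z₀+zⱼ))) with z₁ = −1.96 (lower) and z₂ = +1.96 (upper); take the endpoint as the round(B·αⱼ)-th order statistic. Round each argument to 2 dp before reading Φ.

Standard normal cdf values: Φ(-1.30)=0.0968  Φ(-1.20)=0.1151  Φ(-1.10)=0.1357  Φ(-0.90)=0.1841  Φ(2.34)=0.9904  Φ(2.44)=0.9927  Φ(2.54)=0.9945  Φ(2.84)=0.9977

Lower: z₀ + z₁ = 0.426 + (-1.960) = -1.534; 1 − a(z₀+z₁) = 1 − (0.005)(-1.534) = 1.0077; argument = 0.426 + (-1.534)/1.0077 = -1.0963 → -1.10.
α₁ = Φ(-1.10) = 0.1357; rank = round(1000 × 0.1357) = 136; θ*₍136₎ = 7.1.
Upper: z₀ + z₂ = 2.386; 1 − a(z₀+z₂) = 0.9881; argument = 2.8408 → 2.84; α₂ = 0.9977; rank = 998; θ*₍998₎ = 12.5.

(7.1, 12.5)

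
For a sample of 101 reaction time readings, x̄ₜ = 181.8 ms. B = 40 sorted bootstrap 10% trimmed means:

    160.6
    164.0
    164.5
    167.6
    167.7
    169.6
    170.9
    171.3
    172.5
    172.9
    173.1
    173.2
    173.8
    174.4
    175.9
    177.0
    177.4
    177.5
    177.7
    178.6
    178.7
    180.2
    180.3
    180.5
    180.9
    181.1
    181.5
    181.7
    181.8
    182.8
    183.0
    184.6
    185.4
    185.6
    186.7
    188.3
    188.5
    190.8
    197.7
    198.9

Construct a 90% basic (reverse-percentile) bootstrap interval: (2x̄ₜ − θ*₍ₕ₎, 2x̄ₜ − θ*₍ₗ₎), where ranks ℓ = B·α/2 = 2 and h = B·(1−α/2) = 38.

Percentile endpoints at ranks 2 and 38: θ*₍2₎ = 164.0, θ*₍38₎ = 190.8.
Basic interval reflects these around x̄ₜ:
  lower = 2 × 181.8 − 190.8 = 172.8
  upper = 2 × 181.8 − 164.0 = 199.6

(172.8, 199.6)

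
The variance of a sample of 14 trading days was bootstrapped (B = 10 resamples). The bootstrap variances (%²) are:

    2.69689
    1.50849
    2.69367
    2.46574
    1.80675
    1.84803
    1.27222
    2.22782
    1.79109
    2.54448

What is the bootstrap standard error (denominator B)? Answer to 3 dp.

SE* = 0.483

Bootstrap SE is the standard deviation of the 10 replicate variances.
Mean of replicates: (2.69689 + 1.50849 + 2.69367 + 2.46574 + 1.80675 + 1.84803 + 1.27222 + 2.22782 + 1.79109 + 2.54448) / 10 = 20.855180 / 10 = 2.085518
Sum of squared deviations: (+0.611372)² + (−0.577028)² + (+0.608152)² + (+0.380222)² + (−0.278768)² + (−0.237488)² + (−0.813298)² + (+0.142302)² + (−0.294428)² + (+0.458962)² = 2.334304
Variance = 2.334304 / 10 = 0.233430
SE* = √0.233430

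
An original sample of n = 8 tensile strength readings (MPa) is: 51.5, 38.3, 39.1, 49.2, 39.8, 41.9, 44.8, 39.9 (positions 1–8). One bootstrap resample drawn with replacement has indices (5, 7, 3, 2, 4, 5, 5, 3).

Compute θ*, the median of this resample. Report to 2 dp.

Resample values: 39.8, 44.8, 39.1, 38.3, 49.2, 39.8, 39.8, 39.1.
Sorted: 38.3, 39.1, 39.1, 39.8, 39.8, 39.8, 44.8, 49.2
Median = average of the two middle values = 39.80

θ* = 39.80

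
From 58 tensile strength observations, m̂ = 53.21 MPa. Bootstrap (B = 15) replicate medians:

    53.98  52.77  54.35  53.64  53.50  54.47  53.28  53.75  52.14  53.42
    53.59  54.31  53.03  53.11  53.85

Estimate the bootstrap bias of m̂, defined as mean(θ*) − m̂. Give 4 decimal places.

bias = +0.3360

mean(θ*) = (53.98 + 52.77 + 54.35 + 53.64 + 53.50 + 54.47 + 53.28 + 53.75 + 52.14 + 53.42 + 53.59 + 54.31 + 53.03 + 53.11 + 53.85) / 15 = 53.54600
bias = 53.54600 − 53.21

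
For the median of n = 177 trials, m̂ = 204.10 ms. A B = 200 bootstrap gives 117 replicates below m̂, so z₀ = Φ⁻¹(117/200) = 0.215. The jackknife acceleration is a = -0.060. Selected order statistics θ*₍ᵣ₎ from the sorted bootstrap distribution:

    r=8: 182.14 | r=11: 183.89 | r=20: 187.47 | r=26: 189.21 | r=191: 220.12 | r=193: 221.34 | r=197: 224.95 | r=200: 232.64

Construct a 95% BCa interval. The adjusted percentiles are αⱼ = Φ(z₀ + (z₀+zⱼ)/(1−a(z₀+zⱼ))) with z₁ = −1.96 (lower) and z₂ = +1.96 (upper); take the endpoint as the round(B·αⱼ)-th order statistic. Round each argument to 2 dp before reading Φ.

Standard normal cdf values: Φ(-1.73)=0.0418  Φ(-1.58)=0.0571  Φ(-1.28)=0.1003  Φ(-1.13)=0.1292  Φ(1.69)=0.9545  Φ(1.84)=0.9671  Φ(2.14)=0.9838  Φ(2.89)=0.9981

(182.14, 224.95)

Lower: z₀ + z₁ = 0.215 + (-1.960) = -1.745; 1 − a(z₀+z₁) = 1 − (-0.060)(-1.745) = 0.8953; argument = 0.215 + (-1.745)/0.8953 = -1.7341 → -1.73.
α₁ = Φ(-1.73) = 0.0418; rank = round(200 × 0.0418) = 8; θ*₍8₎ = 182.14.
Upper: z₀ + z₂ = 2.175; 1 − a(z₀+z₂) = 1.1305; argument = 2.1389 → 2.14; α₂ = 0.9838; rank = 197; θ*₍197₎ = 224.95.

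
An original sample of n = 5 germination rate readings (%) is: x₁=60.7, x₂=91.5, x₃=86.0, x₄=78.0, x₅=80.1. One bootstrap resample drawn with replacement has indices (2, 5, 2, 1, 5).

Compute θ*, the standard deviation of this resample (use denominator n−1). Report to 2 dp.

Resample values: 91.5, 80.1, 91.5, 60.7, 80.1.
Mean = 80.7800; sum of squared deviations = 633.9680
s² = 633.9680 / 4 = 158.4920
s = √158.4920 = 12.59

θ* = 12.59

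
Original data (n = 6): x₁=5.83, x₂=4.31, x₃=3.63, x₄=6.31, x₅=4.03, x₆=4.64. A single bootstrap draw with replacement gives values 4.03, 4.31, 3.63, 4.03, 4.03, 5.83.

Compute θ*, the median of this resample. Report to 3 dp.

Sorted: 3.63, 4.03, 4.03, 4.03, 4.31, 5.83
Median = average of the two middle values = 4.030

θ* = 4.030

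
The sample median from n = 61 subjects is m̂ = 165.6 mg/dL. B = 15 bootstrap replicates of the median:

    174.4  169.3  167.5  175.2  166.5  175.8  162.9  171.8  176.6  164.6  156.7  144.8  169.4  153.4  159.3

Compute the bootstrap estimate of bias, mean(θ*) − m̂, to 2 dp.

mean(θ*) = (174.4 + 169.3 + 167.5 + 175.2 + 166.5 + 175.8 + 162.9 + 171.8 + 176.6 + 164.6 + 156.7 + 144.8 + 169.4 + 153.4 + 159.3) / 15 = 165.880
bias = 165.880 − 165.6

bias = +0.28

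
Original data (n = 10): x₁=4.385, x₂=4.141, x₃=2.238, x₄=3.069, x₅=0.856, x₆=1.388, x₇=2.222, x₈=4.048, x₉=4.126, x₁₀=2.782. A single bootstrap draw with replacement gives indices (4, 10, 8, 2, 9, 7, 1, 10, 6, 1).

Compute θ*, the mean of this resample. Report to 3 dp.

Resample values: 3.069, 2.782, 4.048, 4.141, 4.126, 2.222, 4.385, 2.782, 1.388, 4.385.
Mean = (3.069 + 2.782 + 4.048 + 4.141 + 4.126 + 2.222 + 4.385 + 2.782 + 1.388 + 4.385) / 10 = 33.3280 / 10 = 3.333

θ* = 3.333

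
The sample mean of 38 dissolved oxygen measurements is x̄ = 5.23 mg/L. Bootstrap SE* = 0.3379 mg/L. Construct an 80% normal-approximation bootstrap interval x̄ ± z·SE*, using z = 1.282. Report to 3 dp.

(4.797, 5.663)

Margin = 1.282 × 0.3379 = 0.4332
Interval: 5.23 ± 0.4332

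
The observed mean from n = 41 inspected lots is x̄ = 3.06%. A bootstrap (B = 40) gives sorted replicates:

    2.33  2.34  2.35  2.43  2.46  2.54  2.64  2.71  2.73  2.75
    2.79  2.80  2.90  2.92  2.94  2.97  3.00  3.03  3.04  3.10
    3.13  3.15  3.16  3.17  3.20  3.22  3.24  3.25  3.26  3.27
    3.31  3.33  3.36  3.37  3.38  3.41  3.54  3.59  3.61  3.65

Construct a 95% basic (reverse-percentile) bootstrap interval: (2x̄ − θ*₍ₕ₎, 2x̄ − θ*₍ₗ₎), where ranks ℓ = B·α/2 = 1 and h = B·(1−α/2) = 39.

(2.51, 3.79)

Percentile endpoints at ranks 1 and 39: θ*₍1₎ = 2.33, θ*₍39₎ = 3.61.
Basic interval reflects these around x̄:
  lower = 2 × 3.06 − 3.61 = 2.51
  upper = 2 × 3.06 − 2.33 = 3.79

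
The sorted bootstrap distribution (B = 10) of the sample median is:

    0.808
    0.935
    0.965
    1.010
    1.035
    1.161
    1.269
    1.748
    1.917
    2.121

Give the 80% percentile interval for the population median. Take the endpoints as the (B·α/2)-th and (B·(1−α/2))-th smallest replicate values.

(0.808, 1.917)

α = 0.20; lower rank = 10 × 0.100 = 1; upper rank = 10 × 0.900 = 9.
The 1st smallest replicate is 0.808; the 9th is 1.917.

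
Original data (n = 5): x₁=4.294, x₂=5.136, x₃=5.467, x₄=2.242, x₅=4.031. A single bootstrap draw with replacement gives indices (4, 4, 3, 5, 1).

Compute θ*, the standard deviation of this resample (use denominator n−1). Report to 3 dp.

Resample values: 2.242, 2.242, 5.467, 4.031, 4.294.
Mean = 3.6552; sum of squared deviations = 7.8262
s² = 7.8262 / 4 = 1.9565
s = √1.9565 = 1.399

θ* = 1.399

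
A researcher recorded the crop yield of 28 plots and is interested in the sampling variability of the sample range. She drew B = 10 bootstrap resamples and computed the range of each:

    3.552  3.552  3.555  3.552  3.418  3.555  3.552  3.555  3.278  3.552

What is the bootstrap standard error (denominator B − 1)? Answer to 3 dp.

Bootstrap SE is the standard deviation of the 10 replicate ranges.
Mean of replicates: (3.552 + 3.552 + 3.555 + 3.552 + 3.418 + 3.555 + 3.552 + 3.555 + 3.278 + 3.552) / 10 = 35.1210 / 10 = 3.5121
Sum of squared deviations: (+0.0399)² + (+0.0399)² + (+0.0429)² + (+0.0399)² + (−0.0941)² + (+0.0429)² + (+0.0399)² + (+0.0429)² + (−0.2341)² + (+0.0399)² = 0.0771
Variance = 0.0771 / 9 = 0.0086
SE* = √0.0086

SE* = 0.093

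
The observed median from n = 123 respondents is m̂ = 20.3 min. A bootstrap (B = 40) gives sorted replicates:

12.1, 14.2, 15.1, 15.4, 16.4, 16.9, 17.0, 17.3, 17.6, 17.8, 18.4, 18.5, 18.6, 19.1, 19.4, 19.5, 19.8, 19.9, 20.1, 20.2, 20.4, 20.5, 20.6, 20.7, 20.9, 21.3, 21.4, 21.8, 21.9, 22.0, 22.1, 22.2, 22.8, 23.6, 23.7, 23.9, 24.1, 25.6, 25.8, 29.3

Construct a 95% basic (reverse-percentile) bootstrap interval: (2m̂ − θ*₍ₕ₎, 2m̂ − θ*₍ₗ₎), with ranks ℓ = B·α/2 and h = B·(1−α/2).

(14.8, 28.5)

Percentile endpoints at ranks 1 and 39: θ*₍1₎ = 12.1, θ*₍39₎ = 25.8.
Basic interval reflects these around m̂:
  lower = 2 × 20.3 − 25.8 = 14.8
  upper = 2 × 20.3 − 12.1 = 28.5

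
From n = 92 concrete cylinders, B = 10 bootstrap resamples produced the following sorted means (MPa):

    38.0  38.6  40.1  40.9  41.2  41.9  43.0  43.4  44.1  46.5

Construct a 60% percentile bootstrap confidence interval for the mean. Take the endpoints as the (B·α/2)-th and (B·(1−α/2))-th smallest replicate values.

(38.6, 43.4)

α = 0.40; lower rank = 10 × 0.200 = 2; upper rank = 10 × 0.800 = 8.
The 2nd smallest replicate is 38.6; the 8th is 43.4.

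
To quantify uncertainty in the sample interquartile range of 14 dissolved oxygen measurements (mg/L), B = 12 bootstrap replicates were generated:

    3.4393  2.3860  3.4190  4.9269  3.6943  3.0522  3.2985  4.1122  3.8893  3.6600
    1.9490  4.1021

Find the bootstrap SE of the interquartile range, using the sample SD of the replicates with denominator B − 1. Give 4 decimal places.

Bootstrap SE is the standard deviation of the 12 replicate interquartile ranges.
Mean of replicates: (3.4393 + 2.3860 + 3.4190 + 4.9269 + 3.6943 + 3.0522 + 3.2985 + 4.1122 + 3.8893 + 3.6600 + 1.9490 + 4.1021) / 12 = 41.92880 / 12 = 3.49407
Sum of squared deviations: (−0.05477)² + (−1.10807)² + (−0.07507)² + (+1.43283)² + (+0.20023)² + (−0.44187)² + (−0.19557)² + (+0.61813)² + (+0.39523)² + (+0.16593)² + (−1.54507)² + (+0.60803)² = 6.88581
Variance = 6.88581 / 11 = 0.62598
SE* = √0.62598

SE* = 0.7912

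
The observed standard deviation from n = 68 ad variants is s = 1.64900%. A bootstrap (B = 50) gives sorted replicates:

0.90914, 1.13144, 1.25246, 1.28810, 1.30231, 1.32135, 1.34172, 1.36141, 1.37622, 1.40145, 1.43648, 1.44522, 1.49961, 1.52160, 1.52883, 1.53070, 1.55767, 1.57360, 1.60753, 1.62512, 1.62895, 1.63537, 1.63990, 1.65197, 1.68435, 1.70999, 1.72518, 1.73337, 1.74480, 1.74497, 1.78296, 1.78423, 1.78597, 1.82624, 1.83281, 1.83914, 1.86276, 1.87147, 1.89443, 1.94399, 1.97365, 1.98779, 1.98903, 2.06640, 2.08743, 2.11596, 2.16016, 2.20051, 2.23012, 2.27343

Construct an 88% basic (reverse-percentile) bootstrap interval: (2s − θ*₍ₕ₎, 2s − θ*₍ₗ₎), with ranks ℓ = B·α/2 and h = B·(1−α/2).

Percentile endpoints at ranks 3 and 47: θ*₍3₎ = 1.25246, θ*₍47₎ = 2.16016.
Basic interval reflects these around s:
  lower = 2 × 1.64900 − 2.16016 = 1.13784
  upper = 2 × 1.64900 − 1.25246 = 2.04554

(1.13784, 2.04554)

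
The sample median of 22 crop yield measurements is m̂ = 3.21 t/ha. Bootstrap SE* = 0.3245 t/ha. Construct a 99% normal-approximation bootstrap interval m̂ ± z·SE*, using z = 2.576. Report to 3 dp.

Margin = 2.576 × 0.3245 = 0.8359
Interval: 3.21 ± 0.8359

(2.374, 4.046)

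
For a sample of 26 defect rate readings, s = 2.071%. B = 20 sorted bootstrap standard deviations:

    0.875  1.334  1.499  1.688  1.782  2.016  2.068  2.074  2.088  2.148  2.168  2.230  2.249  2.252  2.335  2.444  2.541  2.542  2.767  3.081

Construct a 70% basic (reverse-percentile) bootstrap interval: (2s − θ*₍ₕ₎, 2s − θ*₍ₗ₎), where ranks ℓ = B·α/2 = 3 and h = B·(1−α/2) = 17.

(1.601, 2.643)

Percentile endpoints at ranks 3 and 17: θ*₍3₎ = 1.499, θ*₍17₎ = 2.541.
Basic interval reflects these around s:
  lower = 2 × 2.071 − 2.541 = 1.601
  upper = 2 × 2.071 − 1.499 = 2.643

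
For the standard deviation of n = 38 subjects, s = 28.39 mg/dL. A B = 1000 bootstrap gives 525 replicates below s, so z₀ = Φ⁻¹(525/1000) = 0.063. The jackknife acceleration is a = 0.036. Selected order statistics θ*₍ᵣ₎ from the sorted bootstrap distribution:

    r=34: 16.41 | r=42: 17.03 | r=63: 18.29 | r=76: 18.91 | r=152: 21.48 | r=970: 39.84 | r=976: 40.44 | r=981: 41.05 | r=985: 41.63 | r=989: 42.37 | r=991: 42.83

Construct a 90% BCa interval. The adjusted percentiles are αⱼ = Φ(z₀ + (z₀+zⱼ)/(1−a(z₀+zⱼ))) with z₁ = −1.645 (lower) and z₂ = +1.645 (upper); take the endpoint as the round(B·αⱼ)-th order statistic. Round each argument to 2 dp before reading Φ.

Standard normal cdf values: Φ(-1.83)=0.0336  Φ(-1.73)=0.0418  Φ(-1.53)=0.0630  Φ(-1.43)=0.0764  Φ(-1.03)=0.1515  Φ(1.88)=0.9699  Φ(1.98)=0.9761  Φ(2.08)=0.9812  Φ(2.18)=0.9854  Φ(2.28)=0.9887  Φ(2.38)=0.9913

(18.91, 39.84)

Lower: z₀ + z₁ = 0.063 + (-1.645) = -1.582; 1 − a(z₀+z₁) = 1 − (0.036)(-1.582) = 1.0570; argument = 0.063 + (-1.582)/1.0570 = -1.4338 → -1.43.
α₁ = Φ(-1.43) = 0.0764; rank = round(1000 × 0.0764) = 76; θ*₍76₎ = 18.91.
Upper: z₀ + z₂ = 1.708; 1 − a(z₀+z₂) = 0.9385; argument = 1.8829 → 1.88; α₂ = 0.9699; rank = 970; θ*₍970₎ = 39.84.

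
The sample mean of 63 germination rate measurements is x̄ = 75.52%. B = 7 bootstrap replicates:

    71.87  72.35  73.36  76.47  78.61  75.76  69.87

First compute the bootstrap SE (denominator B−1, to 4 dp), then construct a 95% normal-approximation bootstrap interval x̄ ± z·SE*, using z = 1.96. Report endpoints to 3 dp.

(69.577, 81.463)

Mean of replicates = 74.0414; sum of squared deviations = 55.1645; SE* = √(55.1645/6) = 3.0322
Margin = 1.96 × 3.0322 = 5.9431
Interval: 75.52 ± 5.9431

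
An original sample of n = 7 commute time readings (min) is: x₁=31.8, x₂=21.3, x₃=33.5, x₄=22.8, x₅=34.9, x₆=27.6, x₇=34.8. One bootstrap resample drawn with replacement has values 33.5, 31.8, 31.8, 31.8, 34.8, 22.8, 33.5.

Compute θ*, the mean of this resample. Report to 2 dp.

θ* = 31.43

Mean = (33.5 + 31.8 + 31.8 + 31.8 + 34.8 + 22.8 + 33.5) / 7 = 220.00 / 7 = 31.43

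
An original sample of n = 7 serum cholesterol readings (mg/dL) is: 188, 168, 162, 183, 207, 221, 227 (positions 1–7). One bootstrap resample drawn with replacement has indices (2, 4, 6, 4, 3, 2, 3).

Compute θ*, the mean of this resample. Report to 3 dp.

Resample values: 168, 183, 221, 183, 162, 168, 162.
Mean = (168 + 183 + 221 + 183 + 162 + 168 + 162) / 7 = 1247.0 / 7 = 178.143

θ* = 178.143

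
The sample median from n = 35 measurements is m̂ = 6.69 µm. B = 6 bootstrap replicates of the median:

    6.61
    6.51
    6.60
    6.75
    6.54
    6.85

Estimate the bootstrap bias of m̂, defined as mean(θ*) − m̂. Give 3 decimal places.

bias = −0.047

mean(θ*) = (6.61 + 6.51 + 6.60 + 6.75 + 6.54 + 6.85) / 6 = 6.6433
bias = 6.6433 − 6.69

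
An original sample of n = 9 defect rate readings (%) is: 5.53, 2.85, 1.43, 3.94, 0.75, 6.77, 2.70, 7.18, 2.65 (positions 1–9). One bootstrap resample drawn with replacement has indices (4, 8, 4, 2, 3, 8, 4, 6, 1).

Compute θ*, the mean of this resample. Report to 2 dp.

θ* = 4.75

Resample values: 3.94, 7.18, 3.94, 2.85, 1.43, 7.18, 3.94, 6.77, 5.53.
Mean = (3.94 + 7.18 + 3.94 + 2.85 + 1.43 + 7.18 + 3.94 + 6.77 + 5.53) / 9 = 42.760 / 9 = 4.75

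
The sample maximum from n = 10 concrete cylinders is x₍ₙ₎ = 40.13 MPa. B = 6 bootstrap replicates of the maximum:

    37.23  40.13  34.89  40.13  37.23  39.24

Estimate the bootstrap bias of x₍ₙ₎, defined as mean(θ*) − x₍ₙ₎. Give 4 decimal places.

bias = −1.9883

mean(θ*) = (37.23 + 40.13 + 34.89 + 40.13 + 37.23 + 39.24) / 6 = 38.14167
bias = 38.14167 − 40.13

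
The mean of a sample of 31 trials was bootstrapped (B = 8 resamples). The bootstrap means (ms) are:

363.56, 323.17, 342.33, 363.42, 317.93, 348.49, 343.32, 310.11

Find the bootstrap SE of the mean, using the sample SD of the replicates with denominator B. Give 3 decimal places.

SE* = 18.870

Bootstrap SE is the standard deviation of the 8 replicate means.
Mean of replicates: (363.56 + 323.17 + 342.33 + 363.42 + 317.93 + 348.49 + 343.32 + 310.11) / 8 = 2712.3300 / 8 = 339.0412
Sum of squared deviations: (+24.5188)² + (−15.8712)² + (+3.2887)² + (+24.3788)² + (−21.1112)² + (+9.4488)² + (+4.2788)² + (−28.9312)² = 2848.4937
Variance = 2848.4937 / 8 = 356.0617
SE* = √356.0617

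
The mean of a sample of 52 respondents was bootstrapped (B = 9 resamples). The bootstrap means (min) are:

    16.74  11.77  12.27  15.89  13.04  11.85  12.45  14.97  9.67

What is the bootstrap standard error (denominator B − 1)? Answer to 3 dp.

SE* = 2.255

Bootstrap SE is the standard deviation of the 9 replicate means.
Mean of replicates: (16.74 + 11.77 + 12.27 + 15.89 + 13.04 + 11.85 + 12.45 + 14.97 + 9.67) / 9 = 118.6500 / 9 = 13.1833
Sum of squared deviations: (+3.5567)² + (−1.4133)² + (−0.9133)² + (+2.7067)² + (−0.1433)² + (−1.3333)² + (−0.7333)² + (+1.7867)² + (−3.5133)² = 40.6794
Variance = 40.6794 / 8 = 5.0849
SE* = √5.0849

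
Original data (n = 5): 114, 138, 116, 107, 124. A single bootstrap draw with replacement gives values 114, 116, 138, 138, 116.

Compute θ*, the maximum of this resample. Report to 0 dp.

θ* = 138

Maximum = 138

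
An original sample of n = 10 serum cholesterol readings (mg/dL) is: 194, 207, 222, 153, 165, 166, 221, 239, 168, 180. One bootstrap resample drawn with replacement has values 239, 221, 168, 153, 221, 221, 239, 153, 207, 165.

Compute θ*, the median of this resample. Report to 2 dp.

θ* = 214.00

Sorted: 153, 153, 165, 168, 207, 221, 221, 221, 239, 239
Median = average of the two middle values = 214.00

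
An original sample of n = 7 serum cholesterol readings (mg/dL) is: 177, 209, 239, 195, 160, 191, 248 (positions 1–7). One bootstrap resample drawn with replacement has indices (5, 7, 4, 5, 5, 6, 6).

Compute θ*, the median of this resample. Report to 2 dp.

θ* = 191.00

Resample values: 160, 248, 195, 160, 160, 191, 191.
Sorted: 160, 160, 160, 191, 191, 195, 248
Median = middle value = 191.00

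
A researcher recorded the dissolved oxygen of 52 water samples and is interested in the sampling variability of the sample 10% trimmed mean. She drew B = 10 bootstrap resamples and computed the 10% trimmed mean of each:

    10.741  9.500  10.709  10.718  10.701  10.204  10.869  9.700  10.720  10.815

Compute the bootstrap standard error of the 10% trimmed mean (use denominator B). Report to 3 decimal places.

SE* = 0.468

Bootstrap SE is the standard deviation of the 10 replicate 10% trimmed means.
Mean of replicates: (10.741 + 9.500 + 10.709 + 10.718 + 10.701 + 10.204 + 10.869 + 9.700 + 10.720 + 10.815) / 10 = 104.6770 / 10 = 10.4677
Sum of squared deviations: (+0.2733)² + (−0.9677)² + (+0.2413)² + (+0.2503)² + (+0.2333)² + (−0.2637)² + (+0.4013)² + (−0.7677)² + (+0.2523)² + (+0.3473)² = 2.1907
Variance = 2.1907 / 10 = 0.2191
SE* = √0.2191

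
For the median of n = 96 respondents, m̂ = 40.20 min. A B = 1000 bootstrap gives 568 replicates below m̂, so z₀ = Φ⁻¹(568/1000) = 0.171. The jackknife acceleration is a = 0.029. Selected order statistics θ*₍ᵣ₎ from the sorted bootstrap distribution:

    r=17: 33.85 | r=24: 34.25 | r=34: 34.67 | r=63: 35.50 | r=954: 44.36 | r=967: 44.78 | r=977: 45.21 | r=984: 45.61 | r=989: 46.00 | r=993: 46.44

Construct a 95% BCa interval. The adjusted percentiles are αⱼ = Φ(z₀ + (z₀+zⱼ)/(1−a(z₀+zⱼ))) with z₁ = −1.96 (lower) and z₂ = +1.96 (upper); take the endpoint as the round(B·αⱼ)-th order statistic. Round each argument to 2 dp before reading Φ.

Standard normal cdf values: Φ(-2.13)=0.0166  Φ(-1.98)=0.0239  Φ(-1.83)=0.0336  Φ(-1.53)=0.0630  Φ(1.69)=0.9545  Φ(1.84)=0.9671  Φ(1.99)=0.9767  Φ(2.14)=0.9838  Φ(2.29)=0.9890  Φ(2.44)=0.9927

Lower: z₀ + z₁ = 0.171 + (-1.960) = -1.789; 1 − a(z₀+z₁) = 1 − (0.029)(-1.789) = 1.0519; argument = 0.171 + (-1.789)/1.0519 = -1.5298 → -1.53.
α₁ = Φ(-1.53) = 0.0630; rank = round(1000 × 0.0630) = 63; θ*₍63₎ = 35.50.
Upper: z₀ + z₂ = 2.131; 1 − a(z₀+z₂) = 0.9382; argument = 2.4424 → 2.44; α₂ = 0.9927; rank = 993; θ*₍993₎ = 46.44.

(35.50, 46.44)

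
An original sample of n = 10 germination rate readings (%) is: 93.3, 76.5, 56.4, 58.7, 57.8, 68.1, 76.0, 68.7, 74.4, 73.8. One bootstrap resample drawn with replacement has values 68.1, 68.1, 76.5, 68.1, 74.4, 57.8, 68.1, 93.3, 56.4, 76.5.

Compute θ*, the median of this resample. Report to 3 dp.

θ* = 68.100

Sorted: 56.4, 57.8, 68.1, 68.1, 68.1, 68.1, 74.4, 76.5, 76.5, 93.3
Median = average of the two middle values = 68.100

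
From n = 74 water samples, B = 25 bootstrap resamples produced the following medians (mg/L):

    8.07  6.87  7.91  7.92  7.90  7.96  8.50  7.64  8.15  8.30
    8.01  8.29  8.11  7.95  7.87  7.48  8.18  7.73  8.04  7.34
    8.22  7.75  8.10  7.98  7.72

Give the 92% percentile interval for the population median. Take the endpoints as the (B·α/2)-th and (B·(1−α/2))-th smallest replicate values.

Sorted replicates: 6.87, 7.34, 7.48, 7.64, 7.72, 7.73, 7.75, 7.87, 7.90, 7.91, 7.92, 7.95, 7.96, 7.98, 8.01, 8.04, 8.07, 8.10, 8.11, 8.15, 8.18, 8.22, 8.29, 8.30, 8.50
α = 0.08; lower rank = 25 × 0.040 = 1; upper rank = 25 × 0.960 = 24.
The 1st smallest replicate is 6.87; the 24th is 8.30.

(6.87, 8.30)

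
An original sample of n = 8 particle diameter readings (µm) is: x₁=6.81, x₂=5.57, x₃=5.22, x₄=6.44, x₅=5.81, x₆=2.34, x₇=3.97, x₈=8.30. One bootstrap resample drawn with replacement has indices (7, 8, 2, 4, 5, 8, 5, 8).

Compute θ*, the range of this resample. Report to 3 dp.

θ* = 4.330

Resample values: 3.97, 8.30, 5.57, 6.44, 5.81, 8.30, 5.81, 8.30.
Range = 8.30 − 3.97 = 4.330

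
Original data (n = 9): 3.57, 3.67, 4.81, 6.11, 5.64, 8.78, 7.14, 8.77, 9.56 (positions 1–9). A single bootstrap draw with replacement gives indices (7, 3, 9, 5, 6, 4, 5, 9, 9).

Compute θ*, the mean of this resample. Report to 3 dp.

Resample values: 7.14, 4.81, 9.56, 5.64, 8.78, 6.11, 5.64, 9.56, 9.56.
Mean = (7.14 + 4.81 + 9.56 + 5.64 + 8.78 + 6.11 + 5.64 + 9.56 + 9.56) / 9 = 66.800 / 9 = 7.422

θ* = 7.422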